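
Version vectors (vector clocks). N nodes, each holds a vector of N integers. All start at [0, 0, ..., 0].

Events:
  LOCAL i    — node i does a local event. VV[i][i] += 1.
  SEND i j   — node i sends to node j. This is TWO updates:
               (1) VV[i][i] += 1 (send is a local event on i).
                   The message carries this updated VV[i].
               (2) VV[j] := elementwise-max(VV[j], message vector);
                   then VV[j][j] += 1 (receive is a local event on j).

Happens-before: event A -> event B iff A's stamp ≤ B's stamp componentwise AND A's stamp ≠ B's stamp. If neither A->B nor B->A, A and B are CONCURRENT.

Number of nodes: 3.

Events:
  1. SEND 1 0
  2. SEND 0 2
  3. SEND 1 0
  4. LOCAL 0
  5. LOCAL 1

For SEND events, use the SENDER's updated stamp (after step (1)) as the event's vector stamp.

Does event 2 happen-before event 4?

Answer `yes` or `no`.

Answer: yes

Derivation:
Initial: VV[0]=[0, 0, 0]
Initial: VV[1]=[0, 0, 0]
Initial: VV[2]=[0, 0, 0]
Event 1: SEND 1->0: VV[1][1]++ -> VV[1]=[0, 1, 0], msg_vec=[0, 1, 0]; VV[0]=max(VV[0],msg_vec) then VV[0][0]++ -> VV[0]=[1, 1, 0]
Event 2: SEND 0->2: VV[0][0]++ -> VV[0]=[2, 1, 0], msg_vec=[2, 1, 0]; VV[2]=max(VV[2],msg_vec) then VV[2][2]++ -> VV[2]=[2, 1, 1]
Event 3: SEND 1->0: VV[1][1]++ -> VV[1]=[0, 2, 0], msg_vec=[0, 2, 0]; VV[0]=max(VV[0],msg_vec) then VV[0][0]++ -> VV[0]=[3, 2, 0]
Event 4: LOCAL 0: VV[0][0]++ -> VV[0]=[4, 2, 0]
Event 5: LOCAL 1: VV[1][1]++ -> VV[1]=[0, 3, 0]
Event 2 stamp: [2, 1, 0]
Event 4 stamp: [4, 2, 0]
[2, 1, 0] <= [4, 2, 0]? True. Equal? False. Happens-before: True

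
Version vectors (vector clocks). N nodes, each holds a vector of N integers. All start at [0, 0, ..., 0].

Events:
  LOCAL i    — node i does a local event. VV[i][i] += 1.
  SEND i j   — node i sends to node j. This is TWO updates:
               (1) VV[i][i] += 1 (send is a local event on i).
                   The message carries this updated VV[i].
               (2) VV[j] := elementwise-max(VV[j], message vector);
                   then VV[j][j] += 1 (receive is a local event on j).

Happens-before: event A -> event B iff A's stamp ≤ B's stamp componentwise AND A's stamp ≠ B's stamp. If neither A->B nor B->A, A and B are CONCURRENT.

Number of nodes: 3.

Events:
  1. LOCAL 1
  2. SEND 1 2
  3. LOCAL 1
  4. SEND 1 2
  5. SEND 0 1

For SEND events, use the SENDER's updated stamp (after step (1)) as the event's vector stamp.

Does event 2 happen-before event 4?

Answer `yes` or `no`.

Answer: yes

Derivation:
Initial: VV[0]=[0, 0, 0]
Initial: VV[1]=[0, 0, 0]
Initial: VV[2]=[0, 0, 0]
Event 1: LOCAL 1: VV[1][1]++ -> VV[1]=[0, 1, 0]
Event 2: SEND 1->2: VV[1][1]++ -> VV[1]=[0, 2, 0], msg_vec=[0, 2, 0]; VV[2]=max(VV[2],msg_vec) then VV[2][2]++ -> VV[2]=[0, 2, 1]
Event 3: LOCAL 1: VV[1][1]++ -> VV[1]=[0, 3, 0]
Event 4: SEND 1->2: VV[1][1]++ -> VV[1]=[0, 4, 0], msg_vec=[0, 4, 0]; VV[2]=max(VV[2],msg_vec) then VV[2][2]++ -> VV[2]=[0, 4, 2]
Event 5: SEND 0->1: VV[0][0]++ -> VV[0]=[1, 0, 0], msg_vec=[1, 0, 0]; VV[1]=max(VV[1],msg_vec) then VV[1][1]++ -> VV[1]=[1, 5, 0]
Event 2 stamp: [0, 2, 0]
Event 4 stamp: [0, 4, 0]
[0, 2, 0] <= [0, 4, 0]? True. Equal? False. Happens-before: True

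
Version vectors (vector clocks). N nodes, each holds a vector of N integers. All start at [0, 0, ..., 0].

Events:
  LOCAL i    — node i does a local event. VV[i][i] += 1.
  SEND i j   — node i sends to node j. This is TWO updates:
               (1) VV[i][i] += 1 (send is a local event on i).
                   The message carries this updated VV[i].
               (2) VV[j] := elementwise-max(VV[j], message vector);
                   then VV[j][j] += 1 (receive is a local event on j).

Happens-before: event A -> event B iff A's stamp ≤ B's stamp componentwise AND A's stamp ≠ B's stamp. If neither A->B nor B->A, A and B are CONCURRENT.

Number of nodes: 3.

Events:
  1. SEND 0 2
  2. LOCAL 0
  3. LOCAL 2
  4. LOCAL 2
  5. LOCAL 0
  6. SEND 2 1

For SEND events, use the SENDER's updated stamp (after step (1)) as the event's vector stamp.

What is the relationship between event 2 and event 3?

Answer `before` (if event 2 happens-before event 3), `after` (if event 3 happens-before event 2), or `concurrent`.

Initial: VV[0]=[0, 0, 0]
Initial: VV[1]=[0, 0, 0]
Initial: VV[2]=[0, 0, 0]
Event 1: SEND 0->2: VV[0][0]++ -> VV[0]=[1, 0, 0], msg_vec=[1, 0, 0]; VV[2]=max(VV[2],msg_vec) then VV[2][2]++ -> VV[2]=[1, 0, 1]
Event 2: LOCAL 0: VV[0][0]++ -> VV[0]=[2, 0, 0]
Event 3: LOCAL 2: VV[2][2]++ -> VV[2]=[1, 0, 2]
Event 4: LOCAL 2: VV[2][2]++ -> VV[2]=[1, 0, 3]
Event 5: LOCAL 0: VV[0][0]++ -> VV[0]=[3, 0, 0]
Event 6: SEND 2->1: VV[2][2]++ -> VV[2]=[1, 0, 4], msg_vec=[1, 0, 4]; VV[1]=max(VV[1],msg_vec) then VV[1][1]++ -> VV[1]=[1, 1, 4]
Event 2 stamp: [2, 0, 0]
Event 3 stamp: [1, 0, 2]
[2, 0, 0] <= [1, 0, 2]? False
[1, 0, 2] <= [2, 0, 0]? False
Relation: concurrent

Answer: concurrent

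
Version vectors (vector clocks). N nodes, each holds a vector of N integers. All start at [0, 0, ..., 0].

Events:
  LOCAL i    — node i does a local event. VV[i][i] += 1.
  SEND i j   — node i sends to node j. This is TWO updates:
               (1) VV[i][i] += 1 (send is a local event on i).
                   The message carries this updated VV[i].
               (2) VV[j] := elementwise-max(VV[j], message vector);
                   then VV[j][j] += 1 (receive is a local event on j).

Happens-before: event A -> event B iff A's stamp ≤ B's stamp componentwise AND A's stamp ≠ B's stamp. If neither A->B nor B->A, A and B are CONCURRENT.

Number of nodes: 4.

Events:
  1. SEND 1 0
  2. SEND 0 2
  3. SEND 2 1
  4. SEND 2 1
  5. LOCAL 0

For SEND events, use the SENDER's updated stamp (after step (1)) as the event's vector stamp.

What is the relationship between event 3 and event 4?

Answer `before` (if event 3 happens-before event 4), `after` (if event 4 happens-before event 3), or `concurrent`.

Answer: before

Derivation:
Initial: VV[0]=[0, 0, 0, 0]
Initial: VV[1]=[0, 0, 0, 0]
Initial: VV[2]=[0, 0, 0, 0]
Initial: VV[3]=[0, 0, 0, 0]
Event 1: SEND 1->0: VV[1][1]++ -> VV[1]=[0, 1, 0, 0], msg_vec=[0, 1, 0, 0]; VV[0]=max(VV[0],msg_vec) then VV[0][0]++ -> VV[0]=[1, 1, 0, 0]
Event 2: SEND 0->2: VV[0][0]++ -> VV[0]=[2, 1, 0, 0], msg_vec=[2, 1, 0, 0]; VV[2]=max(VV[2],msg_vec) then VV[2][2]++ -> VV[2]=[2, 1, 1, 0]
Event 3: SEND 2->1: VV[2][2]++ -> VV[2]=[2, 1, 2, 0], msg_vec=[2, 1, 2, 0]; VV[1]=max(VV[1],msg_vec) then VV[1][1]++ -> VV[1]=[2, 2, 2, 0]
Event 4: SEND 2->1: VV[2][2]++ -> VV[2]=[2, 1, 3, 0], msg_vec=[2, 1, 3, 0]; VV[1]=max(VV[1],msg_vec) then VV[1][1]++ -> VV[1]=[2, 3, 3, 0]
Event 5: LOCAL 0: VV[0][0]++ -> VV[0]=[3, 1, 0, 0]
Event 3 stamp: [2, 1, 2, 0]
Event 4 stamp: [2, 1, 3, 0]
[2, 1, 2, 0] <= [2, 1, 3, 0]? True
[2, 1, 3, 0] <= [2, 1, 2, 0]? False
Relation: before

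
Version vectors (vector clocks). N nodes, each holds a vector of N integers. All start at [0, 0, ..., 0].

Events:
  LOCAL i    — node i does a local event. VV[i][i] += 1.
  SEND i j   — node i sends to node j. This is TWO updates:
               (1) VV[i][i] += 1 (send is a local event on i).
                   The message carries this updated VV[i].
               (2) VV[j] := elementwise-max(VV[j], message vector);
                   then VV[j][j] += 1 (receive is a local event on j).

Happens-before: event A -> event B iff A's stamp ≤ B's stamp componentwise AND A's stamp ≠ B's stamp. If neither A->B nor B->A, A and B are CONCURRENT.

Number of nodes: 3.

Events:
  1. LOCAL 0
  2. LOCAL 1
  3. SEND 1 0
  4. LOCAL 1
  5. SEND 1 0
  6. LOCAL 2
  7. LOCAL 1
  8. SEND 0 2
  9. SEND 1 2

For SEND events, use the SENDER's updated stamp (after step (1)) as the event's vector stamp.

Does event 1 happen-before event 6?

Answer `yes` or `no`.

Initial: VV[0]=[0, 0, 0]
Initial: VV[1]=[0, 0, 0]
Initial: VV[2]=[0, 0, 0]
Event 1: LOCAL 0: VV[0][0]++ -> VV[0]=[1, 0, 0]
Event 2: LOCAL 1: VV[1][1]++ -> VV[1]=[0, 1, 0]
Event 3: SEND 1->0: VV[1][1]++ -> VV[1]=[0, 2, 0], msg_vec=[0, 2, 0]; VV[0]=max(VV[0],msg_vec) then VV[0][0]++ -> VV[0]=[2, 2, 0]
Event 4: LOCAL 1: VV[1][1]++ -> VV[1]=[0, 3, 0]
Event 5: SEND 1->0: VV[1][1]++ -> VV[1]=[0, 4, 0], msg_vec=[0, 4, 0]; VV[0]=max(VV[0],msg_vec) then VV[0][0]++ -> VV[0]=[3, 4, 0]
Event 6: LOCAL 2: VV[2][2]++ -> VV[2]=[0, 0, 1]
Event 7: LOCAL 1: VV[1][1]++ -> VV[1]=[0, 5, 0]
Event 8: SEND 0->2: VV[0][0]++ -> VV[0]=[4, 4, 0], msg_vec=[4, 4, 0]; VV[2]=max(VV[2],msg_vec) then VV[2][2]++ -> VV[2]=[4, 4, 2]
Event 9: SEND 1->2: VV[1][1]++ -> VV[1]=[0, 6, 0], msg_vec=[0, 6, 0]; VV[2]=max(VV[2],msg_vec) then VV[2][2]++ -> VV[2]=[4, 6, 3]
Event 1 stamp: [1, 0, 0]
Event 6 stamp: [0, 0, 1]
[1, 0, 0] <= [0, 0, 1]? False. Equal? False. Happens-before: False

Answer: no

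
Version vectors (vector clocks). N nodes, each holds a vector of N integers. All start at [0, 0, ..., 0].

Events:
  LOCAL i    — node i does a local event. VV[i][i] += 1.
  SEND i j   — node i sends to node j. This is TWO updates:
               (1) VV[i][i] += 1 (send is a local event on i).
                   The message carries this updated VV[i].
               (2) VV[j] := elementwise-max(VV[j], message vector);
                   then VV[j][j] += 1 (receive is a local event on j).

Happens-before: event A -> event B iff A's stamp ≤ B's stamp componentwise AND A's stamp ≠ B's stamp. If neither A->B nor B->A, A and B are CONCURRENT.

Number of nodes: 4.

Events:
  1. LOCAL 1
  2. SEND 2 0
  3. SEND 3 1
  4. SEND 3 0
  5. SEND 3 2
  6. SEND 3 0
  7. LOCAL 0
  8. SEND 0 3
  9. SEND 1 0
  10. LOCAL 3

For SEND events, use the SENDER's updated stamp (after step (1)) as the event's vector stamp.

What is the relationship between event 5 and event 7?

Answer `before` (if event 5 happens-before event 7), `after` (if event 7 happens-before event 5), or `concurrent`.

Answer: before

Derivation:
Initial: VV[0]=[0, 0, 0, 0]
Initial: VV[1]=[0, 0, 0, 0]
Initial: VV[2]=[0, 0, 0, 0]
Initial: VV[3]=[0, 0, 0, 0]
Event 1: LOCAL 1: VV[1][1]++ -> VV[1]=[0, 1, 0, 0]
Event 2: SEND 2->0: VV[2][2]++ -> VV[2]=[0, 0, 1, 0], msg_vec=[0, 0, 1, 0]; VV[0]=max(VV[0],msg_vec) then VV[0][0]++ -> VV[0]=[1, 0, 1, 0]
Event 3: SEND 3->1: VV[3][3]++ -> VV[3]=[0, 0, 0, 1], msg_vec=[0, 0, 0, 1]; VV[1]=max(VV[1],msg_vec) then VV[1][1]++ -> VV[1]=[0, 2, 0, 1]
Event 4: SEND 3->0: VV[3][3]++ -> VV[3]=[0, 0, 0, 2], msg_vec=[0, 0, 0, 2]; VV[0]=max(VV[0],msg_vec) then VV[0][0]++ -> VV[0]=[2, 0, 1, 2]
Event 5: SEND 3->2: VV[3][3]++ -> VV[3]=[0, 0, 0, 3], msg_vec=[0, 0, 0, 3]; VV[2]=max(VV[2],msg_vec) then VV[2][2]++ -> VV[2]=[0, 0, 2, 3]
Event 6: SEND 3->0: VV[3][3]++ -> VV[3]=[0, 0, 0, 4], msg_vec=[0, 0, 0, 4]; VV[0]=max(VV[0],msg_vec) then VV[0][0]++ -> VV[0]=[3, 0, 1, 4]
Event 7: LOCAL 0: VV[0][0]++ -> VV[0]=[4, 0, 1, 4]
Event 8: SEND 0->3: VV[0][0]++ -> VV[0]=[5, 0, 1, 4], msg_vec=[5, 0, 1, 4]; VV[3]=max(VV[3],msg_vec) then VV[3][3]++ -> VV[3]=[5, 0, 1, 5]
Event 9: SEND 1->0: VV[1][1]++ -> VV[1]=[0, 3, 0, 1], msg_vec=[0, 3, 0, 1]; VV[0]=max(VV[0],msg_vec) then VV[0][0]++ -> VV[0]=[6, 3, 1, 4]
Event 10: LOCAL 3: VV[3][3]++ -> VV[3]=[5, 0, 1, 6]
Event 5 stamp: [0, 0, 0, 3]
Event 7 stamp: [4, 0, 1, 4]
[0, 0, 0, 3] <= [4, 0, 1, 4]? True
[4, 0, 1, 4] <= [0, 0, 0, 3]? False
Relation: before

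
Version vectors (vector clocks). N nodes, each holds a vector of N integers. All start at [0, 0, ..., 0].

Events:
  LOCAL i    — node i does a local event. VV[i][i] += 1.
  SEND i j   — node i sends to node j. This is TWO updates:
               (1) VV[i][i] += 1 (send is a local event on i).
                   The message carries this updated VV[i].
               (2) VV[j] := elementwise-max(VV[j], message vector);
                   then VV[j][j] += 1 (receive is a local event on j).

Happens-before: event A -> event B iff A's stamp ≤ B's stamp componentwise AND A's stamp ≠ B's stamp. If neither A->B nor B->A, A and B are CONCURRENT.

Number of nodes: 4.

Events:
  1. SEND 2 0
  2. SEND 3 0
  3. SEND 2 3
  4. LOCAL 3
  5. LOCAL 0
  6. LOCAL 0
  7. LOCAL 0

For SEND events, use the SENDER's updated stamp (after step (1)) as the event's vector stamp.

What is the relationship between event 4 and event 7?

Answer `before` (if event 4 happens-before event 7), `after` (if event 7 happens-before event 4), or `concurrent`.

Answer: concurrent

Derivation:
Initial: VV[0]=[0, 0, 0, 0]
Initial: VV[1]=[0, 0, 0, 0]
Initial: VV[2]=[0, 0, 0, 0]
Initial: VV[3]=[0, 0, 0, 0]
Event 1: SEND 2->0: VV[2][2]++ -> VV[2]=[0, 0, 1, 0], msg_vec=[0, 0, 1, 0]; VV[0]=max(VV[0],msg_vec) then VV[0][0]++ -> VV[0]=[1, 0, 1, 0]
Event 2: SEND 3->0: VV[3][3]++ -> VV[3]=[0, 0, 0, 1], msg_vec=[0, 0, 0, 1]; VV[0]=max(VV[0],msg_vec) then VV[0][0]++ -> VV[0]=[2, 0, 1, 1]
Event 3: SEND 2->3: VV[2][2]++ -> VV[2]=[0, 0, 2, 0], msg_vec=[0, 0, 2, 0]; VV[3]=max(VV[3],msg_vec) then VV[3][3]++ -> VV[3]=[0, 0, 2, 2]
Event 4: LOCAL 3: VV[3][3]++ -> VV[3]=[0, 0, 2, 3]
Event 5: LOCAL 0: VV[0][0]++ -> VV[0]=[3, 0, 1, 1]
Event 6: LOCAL 0: VV[0][0]++ -> VV[0]=[4, 0, 1, 1]
Event 7: LOCAL 0: VV[0][0]++ -> VV[0]=[5, 0, 1, 1]
Event 4 stamp: [0, 0, 2, 3]
Event 7 stamp: [5, 0, 1, 1]
[0, 0, 2, 3] <= [5, 0, 1, 1]? False
[5, 0, 1, 1] <= [0, 0, 2, 3]? False
Relation: concurrent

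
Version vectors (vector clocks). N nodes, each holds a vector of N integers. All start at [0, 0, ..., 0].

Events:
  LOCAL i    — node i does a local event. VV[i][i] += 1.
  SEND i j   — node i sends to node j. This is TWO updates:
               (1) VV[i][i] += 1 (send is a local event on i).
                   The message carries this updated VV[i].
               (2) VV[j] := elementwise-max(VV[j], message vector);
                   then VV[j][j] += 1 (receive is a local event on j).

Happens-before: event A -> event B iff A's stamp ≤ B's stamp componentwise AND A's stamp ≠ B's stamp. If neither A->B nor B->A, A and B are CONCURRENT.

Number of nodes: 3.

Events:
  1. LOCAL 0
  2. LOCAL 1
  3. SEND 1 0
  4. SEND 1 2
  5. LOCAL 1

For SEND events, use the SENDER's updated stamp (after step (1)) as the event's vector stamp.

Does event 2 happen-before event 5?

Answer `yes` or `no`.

Answer: yes

Derivation:
Initial: VV[0]=[0, 0, 0]
Initial: VV[1]=[0, 0, 0]
Initial: VV[2]=[0, 0, 0]
Event 1: LOCAL 0: VV[0][0]++ -> VV[0]=[1, 0, 0]
Event 2: LOCAL 1: VV[1][1]++ -> VV[1]=[0, 1, 0]
Event 3: SEND 1->0: VV[1][1]++ -> VV[1]=[0, 2, 0], msg_vec=[0, 2, 0]; VV[0]=max(VV[0],msg_vec) then VV[0][0]++ -> VV[0]=[2, 2, 0]
Event 4: SEND 1->2: VV[1][1]++ -> VV[1]=[0, 3, 0], msg_vec=[0, 3, 0]; VV[2]=max(VV[2],msg_vec) then VV[2][2]++ -> VV[2]=[0, 3, 1]
Event 5: LOCAL 1: VV[1][1]++ -> VV[1]=[0, 4, 0]
Event 2 stamp: [0, 1, 0]
Event 5 stamp: [0, 4, 0]
[0, 1, 0] <= [0, 4, 0]? True. Equal? False. Happens-before: True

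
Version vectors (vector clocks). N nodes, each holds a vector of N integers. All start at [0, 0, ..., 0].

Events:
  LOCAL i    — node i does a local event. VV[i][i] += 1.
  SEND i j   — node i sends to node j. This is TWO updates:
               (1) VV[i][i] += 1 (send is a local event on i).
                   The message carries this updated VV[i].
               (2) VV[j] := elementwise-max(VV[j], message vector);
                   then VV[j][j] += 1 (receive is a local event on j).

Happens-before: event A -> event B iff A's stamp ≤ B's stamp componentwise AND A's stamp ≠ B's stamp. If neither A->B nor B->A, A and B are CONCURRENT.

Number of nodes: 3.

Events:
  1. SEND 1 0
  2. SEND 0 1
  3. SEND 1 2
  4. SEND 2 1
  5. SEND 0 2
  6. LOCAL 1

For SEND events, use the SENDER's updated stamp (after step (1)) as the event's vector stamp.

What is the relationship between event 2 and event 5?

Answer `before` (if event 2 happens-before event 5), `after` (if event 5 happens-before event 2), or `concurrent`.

Answer: before

Derivation:
Initial: VV[0]=[0, 0, 0]
Initial: VV[1]=[0, 0, 0]
Initial: VV[2]=[0, 0, 0]
Event 1: SEND 1->0: VV[1][1]++ -> VV[1]=[0, 1, 0], msg_vec=[0, 1, 0]; VV[0]=max(VV[0],msg_vec) then VV[0][0]++ -> VV[0]=[1, 1, 0]
Event 2: SEND 0->1: VV[0][0]++ -> VV[0]=[2, 1, 0], msg_vec=[2, 1, 0]; VV[1]=max(VV[1],msg_vec) then VV[1][1]++ -> VV[1]=[2, 2, 0]
Event 3: SEND 1->2: VV[1][1]++ -> VV[1]=[2, 3, 0], msg_vec=[2, 3, 0]; VV[2]=max(VV[2],msg_vec) then VV[2][2]++ -> VV[2]=[2, 3, 1]
Event 4: SEND 2->1: VV[2][2]++ -> VV[2]=[2, 3, 2], msg_vec=[2, 3, 2]; VV[1]=max(VV[1],msg_vec) then VV[1][1]++ -> VV[1]=[2, 4, 2]
Event 5: SEND 0->2: VV[0][0]++ -> VV[0]=[3, 1, 0], msg_vec=[3, 1, 0]; VV[2]=max(VV[2],msg_vec) then VV[2][2]++ -> VV[2]=[3, 3, 3]
Event 6: LOCAL 1: VV[1][1]++ -> VV[1]=[2, 5, 2]
Event 2 stamp: [2, 1, 0]
Event 5 stamp: [3, 1, 0]
[2, 1, 0] <= [3, 1, 0]? True
[3, 1, 0] <= [2, 1, 0]? False
Relation: before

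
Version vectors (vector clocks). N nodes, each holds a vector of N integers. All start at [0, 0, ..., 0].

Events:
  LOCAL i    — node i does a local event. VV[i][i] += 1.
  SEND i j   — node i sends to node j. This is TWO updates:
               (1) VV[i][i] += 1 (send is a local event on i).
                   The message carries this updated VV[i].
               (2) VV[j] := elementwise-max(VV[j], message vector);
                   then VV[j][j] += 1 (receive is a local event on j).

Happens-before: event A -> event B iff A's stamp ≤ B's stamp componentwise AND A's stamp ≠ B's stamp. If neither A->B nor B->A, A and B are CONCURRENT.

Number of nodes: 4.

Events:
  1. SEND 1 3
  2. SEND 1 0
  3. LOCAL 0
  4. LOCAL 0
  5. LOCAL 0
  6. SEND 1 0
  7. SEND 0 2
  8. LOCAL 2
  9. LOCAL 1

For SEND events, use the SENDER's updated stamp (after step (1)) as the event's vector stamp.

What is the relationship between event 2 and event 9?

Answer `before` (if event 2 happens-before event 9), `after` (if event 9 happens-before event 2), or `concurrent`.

Answer: before

Derivation:
Initial: VV[0]=[0, 0, 0, 0]
Initial: VV[1]=[0, 0, 0, 0]
Initial: VV[2]=[0, 0, 0, 0]
Initial: VV[3]=[0, 0, 0, 0]
Event 1: SEND 1->3: VV[1][1]++ -> VV[1]=[0, 1, 0, 0], msg_vec=[0, 1, 0, 0]; VV[3]=max(VV[3],msg_vec) then VV[3][3]++ -> VV[3]=[0, 1, 0, 1]
Event 2: SEND 1->0: VV[1][1]++ -> VV[1]=[0, 2, 0, 0], msg_vec=[0, 2, 0, 0]; VV[0]=max(VV[0],msg_vec) then VV[0][0]++ -> VV[0]=[1, 2, 0, 0]
Event 3: LOCAL 0: VV[0][0]++ -> VV[0]=[2, 2, 0, 0]
Event 4: LOCAL 0: VV[0][0]++ -> VV[0]=[3, 2, 0, 0]
Event 5: LOCAL 0: VV[0][0]++ -> VV[0]=[4, 2, 0, 0]
Event 6: SEND 1->0: VV[1][1]++ -> VV[1]=[0, 3, 0, 0], msg_vec=[0, 3, 0, 0]; VV[0]=max(VV[0],msg_vec) then VV[0][0]++ -> VV[0]=[5, 3, 0, 0]
Event 7: SEND 0->2: VV[0][0]++ -> VV[0]=[6, 3, 0, 0], msg_vec=[6, 3, 0, 0]; VV[2]=max(VV[2],msg_vec) then VV[2][2]++ -> VV[2]=[6, 3, 1, 0]
Event 8: LOCAL 2: VV[2][2]++ -> VV[2]=[6, 3, 2, 0]
Event 9: LOCAL 1: VV[1][1]++ -> VV[1]=[0, 4, 0, 0]
Event 2 stamp: [0, 2, 0, 0]
Event 9 stamp: [0, 4, 0, 0]
[0, 2, 0, 0] <= [0, 4, 0, 0]? True
[0, 4, 0, 0] <= [0, 2, 0, 0]? False
Relation: before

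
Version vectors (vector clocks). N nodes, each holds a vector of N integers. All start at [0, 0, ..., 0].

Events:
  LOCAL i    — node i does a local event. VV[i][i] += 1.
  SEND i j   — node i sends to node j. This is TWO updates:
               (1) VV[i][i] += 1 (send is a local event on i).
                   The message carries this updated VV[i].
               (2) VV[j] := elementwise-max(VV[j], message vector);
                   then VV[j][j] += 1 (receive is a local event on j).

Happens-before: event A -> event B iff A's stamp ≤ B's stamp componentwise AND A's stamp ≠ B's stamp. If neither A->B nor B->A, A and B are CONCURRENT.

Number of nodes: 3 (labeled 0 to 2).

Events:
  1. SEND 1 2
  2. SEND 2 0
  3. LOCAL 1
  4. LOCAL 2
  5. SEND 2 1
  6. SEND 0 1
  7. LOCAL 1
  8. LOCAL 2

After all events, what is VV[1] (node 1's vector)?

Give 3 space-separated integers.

Answer: 2 5 4

Derivation:
Initial: VV[0]=[0, 0, 0]
Initial: VV[1]=[0, 0, 0]
Initial: VV[2]=[0, 0, 0]
Event 1: SEND 1->2: VV[1][1]++ -> VV[1]=[0, 1, 0], msg_vec=[0, 1, 0]; VV[2]=max(VV[2],msg_vec) then VV[2][2]++ -> VV[2]=[0, 1, 1]
Event 2: SEND 2->0: VV[2][2]++ -> VV[2]=[0, 1, 2], msg_vec=[0, 1, 2]; VV[0]=max(VV[0],msg_vec) then VV[0][0]++ -> VV[0]=[1, 1, 2]
Event 3: LOCAL 1: VV[1][1]++ -> VV[1]=[0, 2, 0]
Event 4: LOCAL 2: VV[2][2]++ -> VV[2]=[0, 1, 3]
Event 5: SEND 2->1: VV[2][2]++ -> VV[2]=[0, 1, 4], msg_vec=[0, 1, 4]; VV[1]=max(VV[1],msg_vec) then VV[1][1]++ -> VV[1]=[0, 3, 4]
Event 6: SEND 0->1: VV[0][0]++ -> VV[0]=[2, 1, 2], msg_vec=[2, 1, 2]; VV[1]=max(VV[1],msg_vec) then VV[1][1]++ -> VV[1]=[2, 4, 4]
Event 7: LOCAL 1: VV[1][1]++ -> VV[1]=[2, 5, 4]
Event 8: LOCAL 2: VV[2][2]++ -> VV[2]=[0, 1, 5]
Final vectors: VV[0]=[2, 1, 2]; VV[1]=[2, 5, 4]; VV[2]=[0, 1, 5]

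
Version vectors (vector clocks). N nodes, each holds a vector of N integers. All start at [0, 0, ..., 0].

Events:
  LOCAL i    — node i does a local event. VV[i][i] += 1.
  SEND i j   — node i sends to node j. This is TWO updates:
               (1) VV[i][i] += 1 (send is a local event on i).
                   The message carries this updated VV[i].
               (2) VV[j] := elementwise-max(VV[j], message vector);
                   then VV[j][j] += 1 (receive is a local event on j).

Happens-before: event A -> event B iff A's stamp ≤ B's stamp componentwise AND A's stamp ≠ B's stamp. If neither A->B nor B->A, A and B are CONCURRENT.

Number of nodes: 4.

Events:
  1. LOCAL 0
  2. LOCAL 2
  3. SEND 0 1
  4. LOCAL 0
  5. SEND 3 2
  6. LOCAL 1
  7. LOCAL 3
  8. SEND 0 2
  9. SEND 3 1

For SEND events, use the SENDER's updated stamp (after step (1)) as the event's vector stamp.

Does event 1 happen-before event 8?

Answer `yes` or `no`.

Answer: yes

Derivation:
Initial: VV[0]=[0, 0, 0, 0]
Initial: VV[1]=[0, 0, 0, 0]
Initial: VV[2]=[0, 0, 0, 0]
Initial: VV[3]=[0, 0, 0, 0]
Event 1: LOCAL 0: VV[0][0]++ -> VV[0]=[1, 0, 0, 0]
Event 2: LOCAL 2: VV[2][2]++ -> VV[2]=[0, 0, 1, 0]
Event 3: SEND 0->1: VV[0][0]++ -> VV[0]=[2, 0, 0, 0], msg_vec=[2, 0, 0, 0]; VV[1]=max(VV[1],msg_vec) then VV[1][1]++ -> VV[1]=[2, 1, 0, 0]
Event 4: LOCAL 0: VV[0][0]++ -> VV[0]=[3, 0, 0, 0]
Event 5: SEND 3->2: VV[3][3]++ -> VV[3]=[0, 0, 0, 1], msg_vec=[0, 0, 0, 1]; VV[2]=max(VV[2],msg_vec) then VV[2][2]++ -> VV[2]=[0, 0, 2, 1]
Event 6: LOCAL 1: VV[1][1]++ -> VV[1]=[2, 2, 0, 0]
Event 7: LOCAL 3: VV[3][3]++ -> VV[3]=[0, 0, 0, 2]
Event 8: SEND 0->2: VV[0][0]++ -> VV[0]=[4, 0, 0, 0], msg_vec=[4, 0, 0, 0]; VV[2]=max(VV[2],msg_vec) then VV[2][2]++ -> VV[2]=[4, 0, 3, 1]
Event 9: SEND 3->1: VV[3][3]++ -> VV[3]=[0, 0, 0, 3], msg_vec=[0, 0, 0, 3]; VV[1]=max(VV[1],msg_vec) then VV[1][1]++ -> VV[1]=[2, 3, 0, 3]
Event 1 stamp: [1, 0, 0, 0]
Event 8 stamp: [4, 0, 0, 0]
[1, 0, 0, 0] <= [4, 0, 0, 0]? True. Equal? False. Happens-before: True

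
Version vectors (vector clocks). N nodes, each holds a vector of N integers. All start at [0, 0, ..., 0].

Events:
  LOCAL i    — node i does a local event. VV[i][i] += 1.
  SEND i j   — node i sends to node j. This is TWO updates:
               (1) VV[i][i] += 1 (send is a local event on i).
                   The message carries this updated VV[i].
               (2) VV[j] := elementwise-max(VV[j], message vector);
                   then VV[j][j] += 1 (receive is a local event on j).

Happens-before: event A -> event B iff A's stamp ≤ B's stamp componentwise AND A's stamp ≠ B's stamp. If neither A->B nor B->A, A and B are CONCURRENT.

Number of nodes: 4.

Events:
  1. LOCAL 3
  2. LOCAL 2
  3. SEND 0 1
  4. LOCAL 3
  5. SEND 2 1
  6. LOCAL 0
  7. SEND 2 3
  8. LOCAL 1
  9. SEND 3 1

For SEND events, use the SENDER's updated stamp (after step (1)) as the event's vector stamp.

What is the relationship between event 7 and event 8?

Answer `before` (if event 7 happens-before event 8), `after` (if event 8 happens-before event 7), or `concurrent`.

Initial: VV[0]=[0, 0, 0, 0]
Initial: VV[1]=[0, 0, 0, 0]
Initial: VV[2]=[0, 0, 0, 0]
Initial: VV[3]=[0, 0, 0, 0]
Event 1: LOCAL 3: VV[3][3]++ -> VV[3]=[0, 0, 0, 1]
Event 2: LOCAL 2: VV[2][2]++ -> VV[2]=[0, 0, 1, 0]
Event 3: SEND 0->1: VV[0][0]++ -> VV[0]=[1, 0, 0, 0], msg_vec=[1, 0, 0, 0]; VV[1]=max(VV[1],msg_vec) then VV[1][1]++ -> VV[1]=[1, 1, 0, 0]
Event 4: LOCAL 3: VV[3][3]++ -> VV[3]=[0, 0, 0, 2]
Event 5: SEND 2->1: VV[2][2]++ -> VV[2]=[0, 0, 2, 0], msg_vec=[0, 0, 2, 0]; VV[1]=max(VV[1],msg_vec) then VV[1][1]++ -> VV[1]=[1, 2, 2, 0]
Event 6: LOCAL 0: VV[0][0]++ -> VV[0]=[2, 0, 0, 0]
Event 7: SEND 2->3: VV[2][2]++ -> VV[2]=[0, 0, 3, 0], msg_vec=[0, 0, 3, 0]; VV[3]=max(VV[3],msg_vec) then VV[3][3]++ -> VV[3]=[0, 0, 3, 3]
Event 8: LOCAL 1: VV[1][1]++ -> VV[1]=[1, 3, 2, 0]
Event 9: SEND 3->1: VV[3][3]++ -> VV[3]=[0, 0, 3, 4], msg_vec=[0, 0, 3, 4]; VV[1]=max(VV[1],msg_vec) then VV[1][1]++ -> VV[1]=[1, 4, 3, 4]
Event 7 stamp: [0, 0, 3, 0]
Event 8 stamp: [1, 3, 2, 0]
[0, 0, 3, 0] <= [1, 3, 2, 0]? False
[1, 3, 2, 0] <= [0, 0, 3, 0]? False
Relation: concurrent

Answer: concurrent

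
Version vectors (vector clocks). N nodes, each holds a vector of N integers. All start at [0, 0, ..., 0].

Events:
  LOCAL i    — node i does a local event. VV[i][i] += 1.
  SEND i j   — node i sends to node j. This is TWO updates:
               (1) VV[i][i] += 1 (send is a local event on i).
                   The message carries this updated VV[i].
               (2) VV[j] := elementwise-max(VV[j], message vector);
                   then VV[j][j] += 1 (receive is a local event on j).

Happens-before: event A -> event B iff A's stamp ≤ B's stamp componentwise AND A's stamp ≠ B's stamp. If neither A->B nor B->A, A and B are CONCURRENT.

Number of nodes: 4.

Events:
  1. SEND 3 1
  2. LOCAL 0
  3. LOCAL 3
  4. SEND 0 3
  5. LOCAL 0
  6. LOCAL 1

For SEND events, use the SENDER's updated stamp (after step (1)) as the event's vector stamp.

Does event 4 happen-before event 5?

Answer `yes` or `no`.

Answer: yes

Derivation:
Initial: VV[0]=[0, 0, 0, 0]
Initial: VV[1]=[0, 0, 0, 0]
Initial: VV[2]=[0, 0, 0, 0]
Initial: VV[3]=[0, 0, 0, 0]
Event 1: SEND 3->1: VV[3][3]++ -> VV[3]=[0, 0, 0, 1], msg_vec=[0, 0, 0, 1]; VV[1]=max(VV[1],msg_vec) then VV[1][1]++ -> VV[1]=[0, 1, 0, 1]
Event 2: LOCAL 0: VV[0][0]++ -> VV[0]=[1, 0, 0, 0]
Event 3: LOCAL 3: VV[3][3]++ -> VV[3]=[0, 0, 0, 2]
Event 4: SEND 0->3: VV[0][0]++ -> VV[0]=[2, 0, 0, 0], msg_vec=[2, 0, 0, 0]; VV[3]=max(VV[3],msg_vec) then VV[3][3]++ -> VV[3]=[2, 0, 0, 3]
Event 5: LOCAL 0: VV[0][0]++ -> VV[0]=[3, 0, 0, 0]
Event 6: LOCAL 1: VV[1][1]++ -> VV[1]=[0, 2, 0, 1]
Event 4 stamp: [2, 0, 0, 0]
Event 5 stamp: [3, 0, 0, 0]
[2, 0, 0, 0] <= [3, 0, 0, 0]? True. Equal? False. Happens-before: True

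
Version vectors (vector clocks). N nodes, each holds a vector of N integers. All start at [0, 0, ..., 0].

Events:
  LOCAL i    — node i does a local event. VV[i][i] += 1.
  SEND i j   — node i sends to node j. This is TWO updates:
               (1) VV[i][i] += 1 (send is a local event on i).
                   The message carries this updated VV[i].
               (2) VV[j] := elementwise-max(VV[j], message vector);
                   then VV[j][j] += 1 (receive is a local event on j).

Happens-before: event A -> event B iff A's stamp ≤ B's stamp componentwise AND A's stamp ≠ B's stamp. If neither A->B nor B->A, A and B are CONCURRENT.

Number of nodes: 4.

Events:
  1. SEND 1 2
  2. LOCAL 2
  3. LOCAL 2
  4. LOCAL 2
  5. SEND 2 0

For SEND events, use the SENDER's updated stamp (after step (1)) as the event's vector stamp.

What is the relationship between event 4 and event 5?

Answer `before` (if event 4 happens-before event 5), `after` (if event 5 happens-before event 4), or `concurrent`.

Initial: VV[0]=[0, 0, 0, 0]
Initial: VV[1]=[0, 0, 0, 0]
Initial: VV[2]=[0, 0, 0, 0]
Initial: VV[3]=[0, 0, 0, 0]
Event 1: SEND 1->2: VV[1][1]++ -> VV[1]=[0, 1, 0, 0], msg_vec=[0, 1, 0, 0]; VV[2]=max(VV[2],msg_vec) then VV[2][2]++ -> VV[2]=[0, 1, 1, 0]
Event 2: LOCAL 2: VV[2][2]++ -> VV[2]=[0, 1, 2, 0]
Event 3: LOCAL 2: VV[2][2]++ -> VV[2]=[0, 1, 3, 0]
Event 4: LOCAL 2: VV[2][2]++ -> VV[2]=[0, 1, 4, 0]
Event 5: SEND 2->0: VV[2][2]++ -> VV[2]=[0, 1, 5, 0], msg_vec=[0, 1, 5, 0]; VV[0]=max(VV[0],msg_vec) then VV[0][0]++ -> VV[0]=[1, 1, 5, 0]
Event 4 stamp: [0, 1, 4, 0]
Event 5 stamp: [0, 1, 5, 0]
[0, 1, 4, 0] <= [0, 1, 5, 0]? True
[0, 1, 5, 0] <= [0, 1, 4, 0]? False
Relation: before

Answer: before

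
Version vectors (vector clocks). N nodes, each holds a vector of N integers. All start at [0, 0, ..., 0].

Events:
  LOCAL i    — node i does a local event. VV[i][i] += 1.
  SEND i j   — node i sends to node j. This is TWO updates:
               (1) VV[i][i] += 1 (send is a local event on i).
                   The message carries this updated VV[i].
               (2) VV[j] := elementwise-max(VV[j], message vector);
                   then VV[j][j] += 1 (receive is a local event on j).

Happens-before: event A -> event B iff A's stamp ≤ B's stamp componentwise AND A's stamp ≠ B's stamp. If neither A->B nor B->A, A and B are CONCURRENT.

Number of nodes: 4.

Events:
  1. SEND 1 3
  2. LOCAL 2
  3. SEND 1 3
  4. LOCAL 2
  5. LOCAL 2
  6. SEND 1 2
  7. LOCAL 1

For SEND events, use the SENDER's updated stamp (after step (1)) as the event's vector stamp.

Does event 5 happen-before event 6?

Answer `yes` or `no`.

Answer: no

Derivation:
Initial: VV[0]=[0, 0, 0, 0]
Initial: VV[1]=[0, 0, 0, 0]
Initial: VV[2]=[0, 0, 0, 0]
Initial: VV[3]=[0, 0, 0, 0]
Event 1: SEND 1->3: VV[1][1]++ -> VV[1]=[0, 1, 0, 0], msg_vec=[0, 1, 0, 0]; VV[3]=max(VV[3],msg_vec) then VV[3][3]++ -> VV[3]=[0, 1, 0, 1]
Event 2: LOCAL 2: VV[2][2]++ -> VV[2]=[0, 0, 1, 0]
Event 3: SEND 1->3: VV[1][1]++ -> VV[1]=[0, 2, 0, 0], msg_vec=[0, 2, 0, 0]; VV[3]=max(VV[3],msg_vec) then VV[3][3]++ -> VV[3]=[0, 2, 0, 2]
Event 4: LOCAL 2: VV[2][2]++ -> VV[2]=[0, 0, 2, 0]
Event 5: LOCAL 2: VV[2][2]++ -> VV[2]=[0, 0, 3, 0]
Event 6: SEND 1->2: VV[1][1]++ -> VV[1]=[0, 3, 0, 0], msg_vec=[0, 3, 0, 0]; VV[2]=max(VV[2],msg_vec) then VV[2][2]++ -> VV[2]=[0, 3, 4, 0]
Event 7: LOCAL 1: VV[1][1]++ -> VV[1]=[0, 4, 0, 0]
Event 5 stamp: [0, 0, 3, 0]
Event 6 stamp: [0, 3, 0, 0]
[0, 0, 3, 0] <= [0, 3, 0, 0]? False. Equal? False. Happens-before: False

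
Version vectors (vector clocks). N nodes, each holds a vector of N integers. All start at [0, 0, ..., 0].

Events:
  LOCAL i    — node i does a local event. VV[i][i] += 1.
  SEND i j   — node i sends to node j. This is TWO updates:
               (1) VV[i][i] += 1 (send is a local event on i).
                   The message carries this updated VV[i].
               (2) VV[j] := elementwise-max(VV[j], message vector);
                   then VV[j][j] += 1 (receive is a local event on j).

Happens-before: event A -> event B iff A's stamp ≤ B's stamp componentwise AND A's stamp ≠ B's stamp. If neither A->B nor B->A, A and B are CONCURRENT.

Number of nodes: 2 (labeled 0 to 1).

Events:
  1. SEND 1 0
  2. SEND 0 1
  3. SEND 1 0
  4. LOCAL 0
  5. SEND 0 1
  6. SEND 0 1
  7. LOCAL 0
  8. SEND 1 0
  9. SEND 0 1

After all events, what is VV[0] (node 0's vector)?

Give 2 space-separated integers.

Initial: VV[0]=[0, 0]
Initial: VV[1]=[0, 0]
Event 1: SEND 1->0: VV[1][1]++ -> VV[1]=[0, 1], msg_vec=[0, 1]; VV[0]=max(VV[0],msg_vec) then VV[0][0]++ -> VV[0]=[1, 1]
Event 2: SEND 0->1: VV[0][0]++ -> VV[0]=[2, 1], msg_vec=[2, 1]; VV[1]=max(VV[1],msg_vec) then VV[1][1]++ -> VV[1]=[2, 2]
Event 3: SEND 1->0: VV[1][1]++ -> VV[1]=[2, 3], msg_vec=[2, 3]; VV[0]=max(VV[0],msg_vec) then VV[0][0]++ -> VV[0]=[3, 3]
Event 4: LOCAL 0: VV[0][0]++ -> VV[0]=[4, 3]
Event 5: SEND 0->1: VV[0][0]++ -> VV[0]=[5, 3], msg_vec=[5, 3]; VV[1]=max(VV[1],msg_vec) then VV[1][1]++ -> VV[1]=[5, 4]
Event 6: SEND 0->1: VV[0][0]++ -> VV[0]=[6, 3], msg_vec=[6, 3]; VV[1]=max(VV[1],msg_vec) then VV[1][1]++ -> VV[1]=[6, 5]
Event 7: LOCAL 0: VV[0][0]++ -> VV[0]=[7, 3]
Event 8: SEND 1->0: VV[1][1]++ -> VV[1]=[6, 6], msg_vec=[6, 6]; VV[0]=max(VV[0],msg_vec) then VV[0][0]++ -> VV[0]=[8, 6]
Event 9: SEND 0->1: VV[0][0]++ -> VV[0]=[9, 6], msg_vec=[9, 6]; VV[1]=max(VV[1],msg_vec) then VV[1][1]++ -> VV[1]=[9, 7]
Final vectors: VV[0]=[9, 6]; VV[1]=[9, 7]

Answer: 9 6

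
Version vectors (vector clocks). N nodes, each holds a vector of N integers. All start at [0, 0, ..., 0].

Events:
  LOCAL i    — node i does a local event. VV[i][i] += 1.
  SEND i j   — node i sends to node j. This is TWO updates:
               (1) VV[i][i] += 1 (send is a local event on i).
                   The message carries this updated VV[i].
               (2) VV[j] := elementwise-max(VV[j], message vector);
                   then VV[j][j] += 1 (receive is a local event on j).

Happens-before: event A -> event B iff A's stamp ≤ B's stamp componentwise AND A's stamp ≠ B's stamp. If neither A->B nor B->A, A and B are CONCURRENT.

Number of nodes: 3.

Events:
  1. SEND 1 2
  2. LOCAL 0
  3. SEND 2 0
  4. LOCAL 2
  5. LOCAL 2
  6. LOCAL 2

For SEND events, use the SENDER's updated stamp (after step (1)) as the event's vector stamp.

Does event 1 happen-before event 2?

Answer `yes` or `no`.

Answer: no

Derivation:
Initial: VV[0]=[0, 0, 0]
Initial: VV[1]=[0, 0, 0]
Initial: VV[2]=[0, 0, 0]
Event 1: SEND 1->2: VV[1][1]++ -> VV[1]=[0, 1, 0], msg_vec=[0, 1, 0]; VV[2]=max(VV[2],msg_vec) then VV[2][2]++ -> VV[2]=[0, 1, 1]
Event 2: LOCAL 0: VV[0][0]++ -> VV[0]=[1, 0, 0]
Event 3: SEND 2->0: VV[2][2]++ -> VV[2]=[0, 1, 2], msg_vec=[0, 1, 2]; VV[0]=max(VV[0],msg_vec) then VV[0][0]++ -> VV[0]=[2, 1, 2]
Event 4: LOCAL 2: VV[2][2]++ -> VV[2]=[0, 1, 3]
Event 5: LOCAL 2: VV[2][2]++ -> VV[2]=[0, 1, 4]
Event 6: LOCAL 2: VV[2][2]++ -> VV[2]=[0, 1, 5]
Event 1 stamp: [0, 1, 0]
Event 2 stamp: [1, 0, 0]
[0, 1, 0] <= [1, 0, 0]? False. Equal? False. Happens-before: False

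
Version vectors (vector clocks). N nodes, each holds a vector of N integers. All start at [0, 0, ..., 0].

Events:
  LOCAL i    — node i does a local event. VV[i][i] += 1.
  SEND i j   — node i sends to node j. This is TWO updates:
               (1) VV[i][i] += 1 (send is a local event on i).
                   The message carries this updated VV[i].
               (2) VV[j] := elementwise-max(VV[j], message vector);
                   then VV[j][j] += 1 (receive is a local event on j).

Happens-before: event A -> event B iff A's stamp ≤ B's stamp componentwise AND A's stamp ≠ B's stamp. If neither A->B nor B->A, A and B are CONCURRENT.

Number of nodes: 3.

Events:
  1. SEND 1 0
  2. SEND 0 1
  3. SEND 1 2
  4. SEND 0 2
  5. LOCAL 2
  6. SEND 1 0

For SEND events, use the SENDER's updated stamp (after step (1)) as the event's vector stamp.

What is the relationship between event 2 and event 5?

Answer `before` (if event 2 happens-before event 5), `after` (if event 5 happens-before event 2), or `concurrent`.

Initial: VV[0]=[0, 0, 0]
Initial: VV[1]=[0, 0, 0]
Initial: VV[2]=[0, 0, 0]
Event 1: SEND 1->0: VV[1][1]++ -> VV[1]=[0, 1, 0], msg_vec=[0, 1, 0]; VV[0]=max(VV[0],msg_vec) then VV[0][0]++ -> VV[0]=[1, 1, 0]
Event 2: SEND 0->1: VV[0][0]++ -> VV[0]=[2, 1, 0], msg_vec=[2, 1, 0]; VV[1]=max(VV[1],msg_vec) then VV[1][1]++ -> VV[1]=[2, 2, 0]
Event 3: SEND 1->2: VV[1][1]++ -> VV[1]=[2, 3, 0], msg_vec=[2, 3, 0]; VV[2]=max(VV[2],msg_vec) then VV[2][2]++ -> VV[2]=[2, 3, 1]
Event 4: SEND 0->2: VV[0][0]++ -> VV[0]=[3, 1, 0], msg_vec=[3, 1, 0]; VV[2]=max(VV[2],msg_vec) then VV[2][2]++ -> VV[2]=[3, 3, 2]
Event 5: LOCAL 2: VV[2][2]++ -> VV[2]=[3, 3, 3]
Event 6: SEND 1->0: VV[1][1]++ -> VV[1]=[2, 4, 0], msg_vec=[2, 4, 0]; VV[0]=max(VV[0],msg_vec) then VV[0][0]++ -> VV[0]=[4, 4, 0]
Event 2 stamp: [2, 1, 0]
Event 5 stamp: [3, 3, 3]
[2, 1, 0] <= [3, 3, 3]? True
[3, 3, 3] <= [2, 1, 0]? False
Relation: before

Answer: before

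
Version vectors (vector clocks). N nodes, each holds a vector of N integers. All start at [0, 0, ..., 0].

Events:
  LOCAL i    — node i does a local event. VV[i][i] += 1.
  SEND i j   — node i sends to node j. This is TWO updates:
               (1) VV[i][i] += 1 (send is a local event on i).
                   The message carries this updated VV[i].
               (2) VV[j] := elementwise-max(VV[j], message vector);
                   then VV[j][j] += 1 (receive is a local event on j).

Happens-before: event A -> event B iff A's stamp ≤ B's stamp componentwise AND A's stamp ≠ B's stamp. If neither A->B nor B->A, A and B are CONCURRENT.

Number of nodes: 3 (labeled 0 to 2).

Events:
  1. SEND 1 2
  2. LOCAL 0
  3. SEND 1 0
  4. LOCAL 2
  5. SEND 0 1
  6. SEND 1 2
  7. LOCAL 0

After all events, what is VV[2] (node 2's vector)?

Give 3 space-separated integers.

Answer: 3 4 3

Derivation:
Initial: VV[0]=[0, 0, 0]
Initial: VV[1]=[0, 0, 0]
Initial: VV[2]=[0, 0, 0]
Event 1: SEND 1->2: VV[1][1]++ -> VV[1]=[0, 1, 0], msg_vec=[0, 1, 0]; VV[2]=max(VV[2],msg_vec) then VV[2][2]++ -> VV[2]=[0, 1, 1]
Event 2: LOCAL 0: VV[0][0]++ -> VV[0]=[1, 0, 0]
Event 3: SEND 1->0: VV[1][1]++ -> VV[1]=[0, 2, 0], msg_vec=[0, 2, 0]; VV[0]=max(VV[0],msg_vec) then VV[0][0]++ -> VV[0]=[2, 2, 0]
Event 4: LOCAL 2: VV[2][2]++ -> VV[2]=[0, 1, 2]
Event 5: SEND 0->1: VV[0][0]++ -> VV[0]=[3, 2, 0], msg_vec=[3, 2, 0]; VV[1]=max(VV[1],msg_vec) then VV[1][1]++ -> VV[1]=[3, 3, 0]
Event 6: SEND 1->2: VV[1][1]++ -> VV[1]=[3, 4, 0], msg_vec=[3, 4, 0]; VV[2]=max(VV[2],msg_vec) then VV[2][2]++ -> VV[2]=[3, 4, 3]
Event 7: LOCAL 0: VV[0][0]++ -> VV[0]=[4, 2, 0]
Final vectors: VV[0]=[4, 2, 0]; VV[1]=[3, 4, 0]; VV[2]=[3, 4, 3]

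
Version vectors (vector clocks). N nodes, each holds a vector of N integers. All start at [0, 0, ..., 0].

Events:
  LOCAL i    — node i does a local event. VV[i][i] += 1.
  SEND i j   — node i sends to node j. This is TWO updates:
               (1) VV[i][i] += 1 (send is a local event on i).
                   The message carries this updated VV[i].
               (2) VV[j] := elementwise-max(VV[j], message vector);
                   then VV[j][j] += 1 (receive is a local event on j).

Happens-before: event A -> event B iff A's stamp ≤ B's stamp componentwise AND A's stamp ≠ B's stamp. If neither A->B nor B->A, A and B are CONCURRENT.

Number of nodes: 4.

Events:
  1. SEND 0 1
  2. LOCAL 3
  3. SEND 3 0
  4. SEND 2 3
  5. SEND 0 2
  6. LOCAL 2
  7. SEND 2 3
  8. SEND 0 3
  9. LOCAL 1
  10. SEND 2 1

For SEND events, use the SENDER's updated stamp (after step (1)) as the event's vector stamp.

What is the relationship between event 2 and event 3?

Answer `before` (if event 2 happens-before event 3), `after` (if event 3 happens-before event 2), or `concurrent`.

Answer: before

Derivation:
Initial: VV[0]=[0, 0, 0, 0]
Initial: VV[1]=[0, 0, 0, 0]
Initial: VV[2]=[0, 0, 0, 0]
Initial: VV[3]=[0, 0, 0, 0]
Event 1: SEND 0->1: VV[0][0]++ -> VV[0]=[1, 0, 0, 0], msg_vec=[1, 0, 0, 0]; VV[1]=max(VV[1],msg_vec) then VV[1][1]++ -> VV[1]=[1, 1, 0, 0]
Event 2: LOCAL 3: VV[3][3]++ -> VV[3]=[0, 0, 0, 1]
Event 3: SEND 3->0: VV[3][3]++ -> VV[3]=[0, 0, 0, 2], msg_vec=[0, 0, 0, 2]; VV[0]=max(VV[0],msg_vec) then VV[0][0]++ -> VV[0]=[2, 0, 0, 2]
Event 4: SEND 2->3: VV[2][2]++ -> VV[2]=[0, 0, 1, 0], msg_vec=[0, 0, 1, 0]; VV[3]=max(VV[3],msg_vec) then VV[3][3]++ -> VV[3]=[0, 0, 1, 3]
Event 5: SEND 0->2: VV[0][0]++ -> VV[0]=[3, 0, 0, 2], msg_vec=[3, 0, 0, 2]; VV[2]=max(VV[2],msg_vec) then VV[2][2]++ -> VV[2]=[3, 0, 2, 2]
Event 6: LOCAL 2: VV[2][2]++ -> VV[2]=[3, 0, 3, 2]
Event 7: SEND 2->3: VV[2][2]++ -> VV[2]=[3, 0, 4, 2], msg_vec=[3, 0, 4, 2]; VV[3]=max(VV[3],msg_vec) then VV[3][3]++ -> VV[3]=[3, 0, 4, 4]
Event 8: SEND 0->3: VV[0][0]++ -> VV[0]=[4, 0, 0, 2], msg_vec=[4, 0, 0, 2]; VV[3]=max(VV[3],msg_vec) then VV[3][3]++ -> VV[3]=[4, 0, 4, 5]
Event 9: LOCAL 1: VV[1][1]++ -> VV[1]=[1, 2, 0, 0]
Event 10: SEND 2->1: VV[2][2]++ -> VV[2]=[3, 0, 5, 2], msg_vec=[3, 0, 5, 2]; VV[1]=max(VV[1],msg_vec) then VV[1][1]++ -> VV[1]=[3, 3, 5, 2]
Event 2 stamp: [0, 0, 0, 1]
Event 3 stamp: [0, 0, 0, 2]
[0, 0, 0, 1] <= [0, 0, 0, 2]? True
[0, 0, 0, 2] <= [0, 0, 0, 1]? False
Relation: before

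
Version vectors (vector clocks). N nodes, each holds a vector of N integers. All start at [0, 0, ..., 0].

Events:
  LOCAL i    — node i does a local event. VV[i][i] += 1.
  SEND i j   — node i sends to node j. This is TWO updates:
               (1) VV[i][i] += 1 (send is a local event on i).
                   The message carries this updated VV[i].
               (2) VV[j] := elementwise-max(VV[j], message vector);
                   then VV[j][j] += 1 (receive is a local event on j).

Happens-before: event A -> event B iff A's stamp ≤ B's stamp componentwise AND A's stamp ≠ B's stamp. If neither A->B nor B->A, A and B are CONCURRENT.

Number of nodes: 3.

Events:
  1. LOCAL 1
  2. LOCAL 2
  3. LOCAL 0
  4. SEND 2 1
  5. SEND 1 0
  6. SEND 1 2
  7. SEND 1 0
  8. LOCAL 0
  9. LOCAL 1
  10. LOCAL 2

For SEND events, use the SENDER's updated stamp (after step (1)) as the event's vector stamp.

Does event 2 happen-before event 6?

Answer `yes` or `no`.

Answer: yes

Derivation:
Initial: VV[0]=[0, 0, 0]
Initial: VV[1]=[0, 0, 0]
Initial: VV[2]=[0, 0, 0]
Event 1: LOCAL 1: VV[1][1]++ -> VV[1]=[0, 1, 0]
Event 2: LOCAL 2: VV[2][2]++ -> VV[2]=[0, 0, 1]
Event 3: LOCAL 0: VV[0][0]++ -> VV[0]=[1, 0, 0]
Event 4: SEND 2->1: VV[2][2]++ -> VV[2]=[0, 0, 2], msg_vec=[0, 0, 2]; VV[1]=max(VV[1],msg_vec) then VV[1][1]++ -> VV[1]=[0, 2, 2]
Event 5: SEND 1->0: VV[1][1]++ -> VV[1]=[0, 3, 2], msg_vec=[0, 3, 2]; VV[0]=max(VV[0],msg_vec) then VV[0][0]++ -> VV[0]=[2, 3, 2]
Event 6: SEND 1->2: VV[1][1]++ -> VV[1]=[0, 4, 2], msg_vec=[0, 4, 2]; VV[2]=max(VV[2],msg_vec) then VV[2][2]++ -> VV[2]=[0, 4, 3]
Event 7: SEND 1->0: VV[1][1]++ -> VV[1]=[0, 5, 2], msg_vec=[0, 5, 2]; VV[0]=max(VV[0],msg_vec) then VV[0][0]++ -> VV[0]=[3, 5, 2]
Event 8: LOCAL 0: VV[0][0]++ -> VV[0]=[4, 5, 2]
Event 9: LOCAL 1: VV[1][1]++ -> VV[1]=[0, 6, 2]
Event 10: LOCAL 2: VV[2][2]++ -> VV[2]=[0, 4, 4]
Event 2 stamp: [0, 0, 1]
Event 6 stamp: [0, 4, 2]
[0, 0, 1] <= [0, 4, 2]? True. Equal? False. Happens-before: True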